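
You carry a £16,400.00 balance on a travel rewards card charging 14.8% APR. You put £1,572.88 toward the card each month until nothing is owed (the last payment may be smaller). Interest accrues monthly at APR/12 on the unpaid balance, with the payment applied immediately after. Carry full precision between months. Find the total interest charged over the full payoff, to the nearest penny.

£1,264.36

Monthly rate r = 14.8%/12 = 1.23333% = 0.0123333.
Payoff takes n = ⌈−ln(1 − rB₀/P)/ln(1+r)⌉ = ⌈11.229⌉ = 12 payments; the last is £362.68.
Total paid = 11·£1,572.88 + £362.68 = £17,664.36.
Total interest = total paid − principal = £17,664.36 − £16,400.00 = £1,264.36.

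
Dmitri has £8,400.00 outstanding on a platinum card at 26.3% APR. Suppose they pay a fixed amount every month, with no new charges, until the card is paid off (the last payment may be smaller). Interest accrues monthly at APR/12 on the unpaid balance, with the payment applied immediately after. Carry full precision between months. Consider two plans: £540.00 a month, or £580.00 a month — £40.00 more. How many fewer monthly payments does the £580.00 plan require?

2 fewer payments

Monthly rate r = 26.3%/12 = 2.19167% = 0.0219167.
At £540.00/mo: n = ⌈−ln(1 − rB₀/P)/ln(1+r)⌉ = 20 payments (last £125.59); total interest = total paid − £8,400.00 = £1,985.59.
At £580.00/mo: 18 payments (last £357.50); total interest £1,817.50.
Payments saved = 20 − 18 = 2.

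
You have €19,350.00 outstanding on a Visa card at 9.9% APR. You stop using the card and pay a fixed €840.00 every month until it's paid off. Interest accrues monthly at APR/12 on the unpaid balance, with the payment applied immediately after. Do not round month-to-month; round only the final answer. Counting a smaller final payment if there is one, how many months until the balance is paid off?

Monthly rate r = 9.9%/12 = 0.825% = 0.00825.
Recurrence: B ← B·(1+r) − €840.00.
Month 1: interest €159.64; balance after payment €18,669.64.
Month 2: interest €154.02; balance after payment €17,983.66.
Closed form: n = −ln(1 − rB₀/P)/ln(1+r) = −ln(0.80996)/ln(1.00825) ≈ 25.654, so the balance reaches zero during payment 26.

26 months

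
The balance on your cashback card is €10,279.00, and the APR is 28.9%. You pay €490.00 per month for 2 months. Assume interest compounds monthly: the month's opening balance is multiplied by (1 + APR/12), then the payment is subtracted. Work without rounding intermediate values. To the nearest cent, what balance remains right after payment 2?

Monthly rate r = 28.9%/12 = 2.40833% = 0.0240833.
Each month: B ← B·(1+r) − €490.00.
Month 1: interest €247.55; balance after payment €10,036.55.
Month 2: interest €241.71; balance after payment €9,788.27.

€9,788.27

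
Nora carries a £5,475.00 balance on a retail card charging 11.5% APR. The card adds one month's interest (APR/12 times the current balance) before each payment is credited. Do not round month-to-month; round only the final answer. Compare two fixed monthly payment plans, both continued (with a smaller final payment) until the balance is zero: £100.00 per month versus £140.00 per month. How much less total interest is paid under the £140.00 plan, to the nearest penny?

Monthly rate r = 11.5%/12 = 0.958333% = 0.00958333.
At £100.00/mo: n = ⌈−ln(1 − rB₀/P)/ln(1+r)⌉ = 78 payments (last £98.35); total interest = total paid − £5,475.00 = £2,323.35.
At £140.00/mo: 50 payments (last £33.87); total interest £1,418.87.
Interest saved = £2,323.35 − £1,418.87 = £904.48.

£904.48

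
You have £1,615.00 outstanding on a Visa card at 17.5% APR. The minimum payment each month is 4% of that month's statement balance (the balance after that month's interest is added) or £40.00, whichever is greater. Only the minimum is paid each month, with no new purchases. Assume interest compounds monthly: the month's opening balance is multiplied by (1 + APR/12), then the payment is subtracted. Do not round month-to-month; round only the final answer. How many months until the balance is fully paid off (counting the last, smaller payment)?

50 months

Monthly rate r = 17.5%/12 = 1.45833% = 0.0145833.
While 4% of the post-interest balance exceeds £40.00, each month B ← (B·(1+r))·(1 − 0.04), i.e. B shrinks by the factor (1+r)·0.96 = 0.974.
This holds for months 1–19. Entering month 20 the balance is £979.02; 4% of the post-interest balance is now below £40.00, so the flat £40.00 minimum applies from here.
From month 20 a fixed £40.00 at rate r clears £979.02 in 31 more payments. Total: 19 + 31 = 50 months.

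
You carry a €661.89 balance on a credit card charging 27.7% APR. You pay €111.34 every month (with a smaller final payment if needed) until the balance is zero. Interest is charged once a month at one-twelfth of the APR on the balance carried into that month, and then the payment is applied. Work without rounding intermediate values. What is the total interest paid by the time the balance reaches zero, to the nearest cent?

Monthly rate r = 27.7%/12 = 2.30833% = 0.0230833.
Payoff takes n = ⌈−ln(1 − rB₀/P)/ln(1+r)⌉ = ⌈6.468⌉ = 7 payments; the last is €52.40.
Total paid = 6·€111.34 + €52.40 = €720.44.
Total interest = total paid − principal = €720.44 − €661.89 = €58.55.

€58.55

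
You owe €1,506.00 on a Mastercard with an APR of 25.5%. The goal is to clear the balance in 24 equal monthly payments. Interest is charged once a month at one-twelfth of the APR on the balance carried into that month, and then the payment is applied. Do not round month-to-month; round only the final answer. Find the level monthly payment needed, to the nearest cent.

€80.76

Monthly rate r = 25.5%/12 = 2.125% = 0.02125.
Level-payment amortization: P = B₀·r / (1 − (1+r)^(−n)) = 1506.00·0.02125 / (1 − 1.02125^(−24)).
Denominator 1 − (1+r)^(−24) = 0.396287274.
P = 32.0025 / 0.396287274 ≈ 80.76.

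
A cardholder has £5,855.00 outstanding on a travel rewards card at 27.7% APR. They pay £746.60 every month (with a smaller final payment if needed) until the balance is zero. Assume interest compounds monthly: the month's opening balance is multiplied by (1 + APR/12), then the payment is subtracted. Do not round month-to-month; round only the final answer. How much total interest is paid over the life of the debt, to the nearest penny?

£679.93

Monthly rate r = 27.7%/12 = 2.30833% = 0.0230833.
Payoff takes n = ⌈−ln(1 − rB₀/P)/ln(1+r)⌉ = ⌈8.751⌉ = 9 payments; the last is £562.13.
Total paid = 8·£746.60 + £562.13 = £6,534.93.
Total interest = total paid − principal = £6,534.93 − £5,855.00 = £679.93.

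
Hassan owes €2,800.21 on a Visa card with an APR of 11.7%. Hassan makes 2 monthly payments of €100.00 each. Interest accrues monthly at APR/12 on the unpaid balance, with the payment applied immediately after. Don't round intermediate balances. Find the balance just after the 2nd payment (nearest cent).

Monthly rate r = 11.7%/12 = 0.975% = 0.00975.
Each month: B ← B·(1+r) − €100.00.
Month 1: interest €27.30; balance after payment €2,727.51.
Month 2: interest €26.59; balance after payment €2,654.11.

€2,654.11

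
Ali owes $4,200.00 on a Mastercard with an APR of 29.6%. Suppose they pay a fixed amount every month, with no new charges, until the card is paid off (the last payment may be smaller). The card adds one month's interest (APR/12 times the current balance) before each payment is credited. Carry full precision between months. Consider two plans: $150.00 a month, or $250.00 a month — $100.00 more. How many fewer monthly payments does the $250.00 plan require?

Monthly rate r = 29.6%/12 = 2.46667% = 0.0246667.
At $150.00/mo: n = ⌈−ln(1 − rB₀/P)/ln(1+r)⌉ = 49 payments (last $23.03); total interest = total paid − $4,200.00 = $3,023.03.
At $250.00/mo: 22 payments (last $240.23); total interest $1,290.23.
Payments saved = 49 − 22 = 27.

27 fewer payments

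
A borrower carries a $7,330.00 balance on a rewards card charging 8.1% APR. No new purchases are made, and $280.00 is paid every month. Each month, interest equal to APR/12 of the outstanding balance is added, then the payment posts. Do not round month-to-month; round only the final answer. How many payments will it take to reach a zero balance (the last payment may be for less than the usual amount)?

Monthly rate r = 8.1%/12 = 0.675% = 0.00675.
Recurrence: B ← B·(1+r) − $280.00.
Month 1: interest $49.48; balance after payment $7,099.48.
Month 2: interest $47.92; balance after payment $6,867.40.
Closed form: n = −ln(1 − rB₀/P)/ln(1+r) = −ln(0.82329)/ln(1.00675) ≈ 28.903, so the balance reaches zero during payment 29.

29 payments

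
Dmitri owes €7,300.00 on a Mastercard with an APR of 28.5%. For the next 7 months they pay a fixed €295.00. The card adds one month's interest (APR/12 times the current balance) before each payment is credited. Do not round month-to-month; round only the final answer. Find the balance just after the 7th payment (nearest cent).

Monthly rate r = 28.5%/12 = 2.375% = 0.02375.
Each month: B ← B·(1+r) − €295.00.
Month 1: interest €173.38; balance after payment €7,178.38.
Month 2: interest €170.49; balance after payment €7,053.86.
Month 3: interest €167.53; balance after payment €6,926.39.
Month 4: interest €164.50; balance after payment €6,795.89.
Month 5: interest €161.40; balance after payment €6,662.29.
Month 6: interest €158.23; balance after payment €6,525.52.
Month 7: interest €154.98; balance after payment €6,385.51.

€6,385.51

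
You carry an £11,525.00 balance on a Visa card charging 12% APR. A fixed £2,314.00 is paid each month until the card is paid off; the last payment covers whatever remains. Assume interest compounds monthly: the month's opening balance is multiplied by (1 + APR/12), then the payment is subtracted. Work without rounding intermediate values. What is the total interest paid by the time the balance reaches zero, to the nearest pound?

£357

Monthly rate r = 12%/12 = 1% = 0.01.
Payoff takes n = ⌈−ln(1 − rB₀/P)/ln(1+r)⌉ = ⌈5.134⌉ = 6 payments; the last is £312.26.
Total paid = 5·£2,314.00 + £312.26 = £11,882.26.
Total interest = total paid − principal = £11,882.26 − £11,525.00 = £357.26.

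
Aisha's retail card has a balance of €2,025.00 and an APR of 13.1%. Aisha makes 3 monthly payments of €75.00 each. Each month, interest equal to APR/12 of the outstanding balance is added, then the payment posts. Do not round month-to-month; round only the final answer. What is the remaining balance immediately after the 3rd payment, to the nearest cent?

€1,864.58

Monthly rate r = 13.1%/12 = 1.09167% = 0.0109167.
Each month: B ← B·(1+r) − €75.00.
Month 1: interest €22.11; balance after payment €1,972.11.
Month 2: interest €21.53; balance after payment €1,918.64.
Month 3: interest €20.95; balance after payment €1,864.58.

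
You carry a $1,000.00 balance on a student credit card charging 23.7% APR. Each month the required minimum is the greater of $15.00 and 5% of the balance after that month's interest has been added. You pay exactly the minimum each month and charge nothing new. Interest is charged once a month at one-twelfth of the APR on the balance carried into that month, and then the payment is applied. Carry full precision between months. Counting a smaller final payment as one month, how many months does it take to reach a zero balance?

Monthly rate r = 23.7%/12 = 1.975% = 0.01975.
While 5% of the post-interest balance exceeds $15.00, each month B ← (B·(1+r))·(1 − 0.05), i.e. B shrinks by the factor (1+r)·0.95 = 0.96876.
This holds for months 1–39. Entering month 40 the balance is $290.05; 5% of the post-interest balance is now below $15.00, so the flat $15.00 minimum applies from here.
From month 40 a fixed $15.00 at rate r clears $290.05 in 25 more payments. Total: 39 + 25 = 64 months.

64 months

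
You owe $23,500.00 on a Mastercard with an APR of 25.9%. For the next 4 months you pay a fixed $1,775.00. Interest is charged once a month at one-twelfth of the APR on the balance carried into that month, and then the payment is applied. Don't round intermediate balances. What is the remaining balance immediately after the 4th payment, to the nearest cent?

Monthly rate r = 25.9%/12 = 2.15833% = 0.0215833.
Each month: B ← B·(1+r) − $1,775.00.
Month 1: interest $507.21; balance after payment $22,232.21.
Month 2: interest $479.85; balance after payment $20,937.05.
Month 3: interest $451.89; balance after payment $19,613.94.
Month 4: interest $423.33; balance after payment $18,262.28.

$18,262.28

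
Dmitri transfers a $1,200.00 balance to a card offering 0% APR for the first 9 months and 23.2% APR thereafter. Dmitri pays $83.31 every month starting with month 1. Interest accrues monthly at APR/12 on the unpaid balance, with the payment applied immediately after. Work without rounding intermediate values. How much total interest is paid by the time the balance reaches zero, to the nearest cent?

$30.02

Promo months 1–9 at r₀ = 0%/12 = 0; months 10+ at r₁ = 23.2%/12 = 0.0193333.
After month 9 (no interest yet): B = $1,200.00 − 9·$83.31 = $450.21.
Then at r₁ with $83.31/mo: n₂ = −ln(1 − r₁·B/P)/ln(1+r₁) ≈ 5.76 → 6 more payments.
Total paid = 14·$83.31 + $63.68 = $1,230.02; interest = $1,230.02 − $1,200.00 = $30.02.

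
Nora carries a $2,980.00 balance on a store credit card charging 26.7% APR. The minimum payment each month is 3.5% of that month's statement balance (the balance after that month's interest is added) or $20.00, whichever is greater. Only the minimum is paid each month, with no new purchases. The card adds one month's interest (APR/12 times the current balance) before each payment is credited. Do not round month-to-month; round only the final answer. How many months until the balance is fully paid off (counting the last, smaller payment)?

168 months

Monthly rate r = 26.7%/12 = 2.225% = 0.02225.
While 3.5% of the post-interest balance exceeds $20.00, each month B ← (B·(1+r))·(1 − 0.035), i.e. B shrinks by the factor (1+r)·0.965 = 0.98647.
This holds for months 1–123. Entering month 124 the balance is $557.96; 3.5% of the post-interest balance is now below $20.00, so the flat $20.00 minimum applies from here.
From month 124 a fixed $20.00 at rate r clears $557.96 in 45 more payments. Total: 123 + 45 = 168 months.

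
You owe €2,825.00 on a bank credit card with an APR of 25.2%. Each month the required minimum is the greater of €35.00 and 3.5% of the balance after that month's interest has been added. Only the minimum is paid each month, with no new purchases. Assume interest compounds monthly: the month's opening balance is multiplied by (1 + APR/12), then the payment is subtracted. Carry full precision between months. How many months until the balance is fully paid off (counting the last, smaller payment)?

Monthly rate r = 25.2%/12 = 2.1% = 0.021.
While 3.5% of the post-interest balance exceeds €35.00, each month B ← (B·(1+r))·(1 − 0.035), i.e. B shrinks by the factor (1+r)·0.965 = 0.98526.
This holds for months 1–72. Entering month 73 the balance is €970.15; 3.5% of the post-interest balance is now below €35.00, so the flat €35.00 minimum applies from here.
From month 73 a fixed €35.00 at rate r clears €970.15 in 42 more payments. Total: 72 + 42 = 114 months.

114 months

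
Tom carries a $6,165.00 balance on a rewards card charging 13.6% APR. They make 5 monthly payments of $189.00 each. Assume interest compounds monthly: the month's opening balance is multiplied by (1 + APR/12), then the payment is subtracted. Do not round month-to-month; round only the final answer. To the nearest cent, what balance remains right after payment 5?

$5,555.69

Monthly rate r = 13.6%/12 = 1.13333% = 0.0113333.
Each month: B ← B·(1+r) − $189.00.
Month 1: interest $69.87; balance after payment $6,045.87.
Month 2: interest $68.52; balance after payment $5,925.39.
Month 3: interest $67.15; balance after payment $5,803.54.
Month 4: interest $65.77; balance after payment $5,680.32.
Month 5: interest $64.38; balance after payment $5,555.69.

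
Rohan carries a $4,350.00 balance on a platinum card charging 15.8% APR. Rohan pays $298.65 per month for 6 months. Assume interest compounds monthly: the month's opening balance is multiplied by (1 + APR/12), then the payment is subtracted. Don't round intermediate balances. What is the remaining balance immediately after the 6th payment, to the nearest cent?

$2,853.23

Monthly rate r = 15.8%/12 = 1.31667% = 0.0131667.
Each month: B ← B·(1+r) − $298.65.
Month 1: interest $57.27; balance after payment $4,108.62.
Month 2: interest $54.10; balance after payment $3,864.07.
Month 3: interest $50.88; balance after payment $3,616.30.
Month 4: interest $47.61; balance after payment $3,365.26.
Month 5: interest $44.31; balance after payment $3,110.92.
Month 6: interest $40.96; balance after payment $2,853.23.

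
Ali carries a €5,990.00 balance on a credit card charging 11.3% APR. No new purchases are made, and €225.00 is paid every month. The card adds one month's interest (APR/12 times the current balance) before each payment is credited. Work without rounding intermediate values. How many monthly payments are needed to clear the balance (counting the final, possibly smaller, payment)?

31 payments

Monthly rate r = 11.3%/12 = 0.941667% = 0.00941667.
Recurrence: B ← B·(1+r) − €225.00.
Month 1: interest €56.41; balance after payment €5,821.41.
Month 2: interest €54.82; balance after payment €5,651.22.
Closed form: n = −ln(1 − rB₀/P)/ln(1+r) = −ln(0.74931)/ln(1.00942) ≈ 30.792, so the balance reaches zero during payment 31.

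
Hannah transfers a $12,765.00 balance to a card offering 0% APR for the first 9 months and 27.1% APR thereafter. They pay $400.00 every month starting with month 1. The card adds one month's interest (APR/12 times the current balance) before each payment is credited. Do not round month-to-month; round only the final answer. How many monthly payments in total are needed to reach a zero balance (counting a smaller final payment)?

Promo months 1–9 at r₀ = 0%/12 = 0; months 10+ at r₁ = 27.1%/12 = 0.0225833.
After month 9 (no interest yet): B = $12,765.00 − 9·$400.00 = $9,165.00.
Then at r₁ with $400.00/mo: n₂ = −ln(1 − r₁·B/P)/ln(1+r₁) ≈ 32.63 → 33 more payments.

42 months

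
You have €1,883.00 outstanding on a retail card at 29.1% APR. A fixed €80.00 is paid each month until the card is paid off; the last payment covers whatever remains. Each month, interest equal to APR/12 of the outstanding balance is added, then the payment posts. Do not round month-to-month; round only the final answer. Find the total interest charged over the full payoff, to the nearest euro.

€941

Monthly rate r = 29.1%/12 = 2.425% = 0.02425.
Payoff takes n = ⌈−ln(1 − rB₀/P)/ln(1+r)⌉ = ⌈35.299⌉ = 36 payments; the last is €24.15.
Total paid = 35·€80.00 + €24.15 = €2,824.15.
Total interest = total paid − principal = €2,824.15 − €1,883.00 = €941.15.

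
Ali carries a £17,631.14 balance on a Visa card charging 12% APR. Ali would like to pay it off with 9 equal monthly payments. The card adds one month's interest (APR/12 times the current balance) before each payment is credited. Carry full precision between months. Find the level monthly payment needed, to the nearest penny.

Monthly rate r = 12%/12 = 1% = 0.01.
Level-payment amortization: P = B₀·r / (1 − (1+r)^(−n)) = 17631.14·0.01 / (1 − 1.01^(−9)).
Denominator 1 − (1+r)^(−9) = 0.0856601758.
P = 176.311 / 0.0856601758 ≈ 2058.27.

£2,058.27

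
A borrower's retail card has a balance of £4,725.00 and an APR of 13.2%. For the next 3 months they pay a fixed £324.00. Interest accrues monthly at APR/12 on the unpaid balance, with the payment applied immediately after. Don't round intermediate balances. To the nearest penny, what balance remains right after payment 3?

£3,899.92

Monthly rate r = 13.2%/12 = 1.1% = 0.011.
Each month: B ← B·(1+r) − £324.00.
Month 1: interest £51.97; balance after payment £4,452.98.
Month 2: interest £48.98; balance after payment £4,177.96.
Month 3: interest £45.96; balance after payment £3,899.92.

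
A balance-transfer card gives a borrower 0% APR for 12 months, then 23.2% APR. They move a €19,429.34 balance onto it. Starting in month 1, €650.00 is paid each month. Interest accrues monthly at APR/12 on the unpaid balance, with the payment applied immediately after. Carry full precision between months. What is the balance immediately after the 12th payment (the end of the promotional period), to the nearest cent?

Promo months 1–12 at r₀ = 0%/12 = 0; months 13+ at r₁ = 23.2%/12 = 0.0193333.
After month 12 (no interest yet): B = €19,429.34 − 12·€650.00 = €11,629.34.

€11,629.34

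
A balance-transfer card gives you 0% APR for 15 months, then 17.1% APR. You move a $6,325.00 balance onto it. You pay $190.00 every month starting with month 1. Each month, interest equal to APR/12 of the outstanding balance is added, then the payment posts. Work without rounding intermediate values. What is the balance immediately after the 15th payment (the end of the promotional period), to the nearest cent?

$3,475.00

Promo months 1–15 at r₀ = 0%/12 = 0; months 16+ at r₁ = 17.1%/12 = 0.01425.
After month 15 (no interest yet): B = $6,325.00 − 15·$190.00 = $3,475.00.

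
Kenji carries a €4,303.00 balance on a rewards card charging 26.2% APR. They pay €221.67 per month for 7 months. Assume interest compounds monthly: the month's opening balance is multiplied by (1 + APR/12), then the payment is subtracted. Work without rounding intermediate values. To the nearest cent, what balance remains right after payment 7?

€3,348.21

Monthly rate r = 26.2%/12 = 2.18333% = 0.0218333.
Each month: B ← B·(1+r) − €221.67.
Month 1: interest €93.95; balance after payment €4,175.28.
Month 2: interest €91.16; balance after payment €4,044.77.
Month 3: interest €88.31; balance after payment €3,911.41.
Month 4: interest €85.40; balance after payment €3,775.14.
Month 5: interest €82.42; balance after payment €3,635.89.
Month 6: interest €79.38; balance after payment €3,493.61.
Month 7: interest €76.28; balance after payment €3,348.21.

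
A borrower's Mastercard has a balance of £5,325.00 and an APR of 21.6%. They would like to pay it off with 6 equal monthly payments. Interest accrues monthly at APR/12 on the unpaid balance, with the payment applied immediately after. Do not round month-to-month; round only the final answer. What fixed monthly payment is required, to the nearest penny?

£944.24

Monthly rate r = 21.6%/12 = 1.8% = 0.018.
Level-payment amortization: P = B₀·r / (1 − (1+r)^(−n)) = 5325.00·0.018 / (1 − 1.018^(−6)).
Denominator 1 − (1+r)^(−6) = 0.101509826.
P = 95.85 / 0.101509826 ≈ 944.24.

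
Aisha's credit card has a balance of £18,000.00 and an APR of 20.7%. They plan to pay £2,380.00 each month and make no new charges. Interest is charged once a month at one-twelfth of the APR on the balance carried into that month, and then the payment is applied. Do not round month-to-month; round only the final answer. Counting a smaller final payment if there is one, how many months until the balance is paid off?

Monthly rate r = 20.7%/12 = 1.725% = 0.01725.
Recurrence: B ← B·(1+r) − £2,380.00.
Month 1: interest £310.50; balance after payment £15,930.50.
Month 2: interest £274.80; balance after payment £13,825.30.
Closed form: n = −ln(1 − rB₀/P)/ln(1+r) = −ln(0.86954)/ln(1.01725) ≈ 8.174, so the balance reaches zero during payment 9.

9 months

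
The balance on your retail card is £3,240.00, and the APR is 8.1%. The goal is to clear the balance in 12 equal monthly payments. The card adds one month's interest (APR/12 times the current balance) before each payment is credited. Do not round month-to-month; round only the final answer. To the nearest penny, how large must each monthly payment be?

£281.99

Monthly rate r = 8.1%/12 = 0.675% = 0.00675.
Level-payment amortization: P = B₀·r / (1 − (1+r)^(−n)) = 3240.00·0.00675 / (1 − 1.00675^(−12)).
Denominator 1 − (1+r)^(−12) = 0.0775552985.
P = 21.87 / 0.0775552985 ≈ 281.99.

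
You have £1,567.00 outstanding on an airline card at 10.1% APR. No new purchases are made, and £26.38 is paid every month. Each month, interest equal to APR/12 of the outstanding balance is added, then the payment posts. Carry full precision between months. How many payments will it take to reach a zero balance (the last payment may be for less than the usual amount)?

83 months

Monthly rate r = 10.1%/12 = 0.841667% = 0.00841667.
Recurrence: B ← B·(1+r) − £26.38.
Month 1: interest £13.19; balance after payment £1,553.81.
Month 2: interest £13.08; balance after payment £1,540.51.
Closed form: n = −ln(1 − rB₀/P)/ln(1+r) = −ln(0.50004)/ln(1.00842) ≈ 82.690, so the balance reaches zero during payment 83.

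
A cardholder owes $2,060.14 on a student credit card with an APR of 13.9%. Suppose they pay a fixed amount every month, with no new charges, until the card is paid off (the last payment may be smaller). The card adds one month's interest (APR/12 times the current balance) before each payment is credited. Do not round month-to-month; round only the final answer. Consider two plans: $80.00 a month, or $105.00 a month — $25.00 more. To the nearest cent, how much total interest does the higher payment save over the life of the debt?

Monthly rate r = 13.9%/12 = 1.15833% = 0.0115833.
At $80.00/mo: n = ⌈−ln(1 − rB₀/P)/ln(1+r)⌉ = 31 payments (last $60.75); total interest = total paid − $2,060.14 = $400.61.
At $105.00/mo: 23 payments (last $40.77); total interest $290.63.
Interest saved = $400.61 − $290.63 = $109.98.

$109.98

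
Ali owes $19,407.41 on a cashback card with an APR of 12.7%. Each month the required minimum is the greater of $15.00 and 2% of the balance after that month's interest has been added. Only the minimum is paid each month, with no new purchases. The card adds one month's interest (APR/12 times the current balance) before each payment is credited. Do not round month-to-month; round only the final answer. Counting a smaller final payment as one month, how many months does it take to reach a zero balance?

408 months

Monthly rate r = 12.7%/12 = 1.05833% = 0.0105833.
While 2% of the post-interest balance exceeds $15.00, each month B ← (B·(1+r))·(1 − 0.02), i.e. B shrinks by the factor (1+r)·0.98 = 0.99037.
This holds for months 1–338. Entering month 339 the balance is $737.50; 2% of the post-interest balance is now below $15.00, so the flat $15.00 minimum applies from here.
From month 339 a fixed $15.00 at rate r clears $737.50 in 70 more payments. Total: 338 + 70 = 408 months.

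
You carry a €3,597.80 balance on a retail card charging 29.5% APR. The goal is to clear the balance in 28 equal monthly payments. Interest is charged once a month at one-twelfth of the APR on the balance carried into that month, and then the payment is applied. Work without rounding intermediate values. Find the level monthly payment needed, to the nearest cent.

Monthly rate r = 29.5%/12 = 2.45833% = 0.0245833.
Level-payment amortization: P = B₀·r / (1 − (1+r)^(−n)) = 3597.80·0.0245833 / (1 − 1.02458^(−28)).
Denominator 1 − (1+r)^(−28) = 0.493387428.
P = 88.4459 / 0.493387428 ≈ 179.26.

€179.26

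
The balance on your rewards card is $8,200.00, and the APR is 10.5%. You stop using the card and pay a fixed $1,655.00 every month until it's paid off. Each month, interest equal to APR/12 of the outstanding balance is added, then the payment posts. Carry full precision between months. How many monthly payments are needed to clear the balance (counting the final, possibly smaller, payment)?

Monthly rate r = 10.5%/12 = 0.875% = 0.00875.
Recurrence: B ← B·(1+r) − $1,655.00.
Month 1: interest $71.75; balance after payment $6,616.75.
Month 2: interest $57.90; balance after payment $5,019.65.
Month 3: interest $43.92; balance after payment $3,408.57.
Month 4: interest $29.82; balance after payment $1,783.39.
Month 5: interest $15.60; balance after payment $144.00.
Month 6: interest $1.26; balance after payment $0.00.

6 months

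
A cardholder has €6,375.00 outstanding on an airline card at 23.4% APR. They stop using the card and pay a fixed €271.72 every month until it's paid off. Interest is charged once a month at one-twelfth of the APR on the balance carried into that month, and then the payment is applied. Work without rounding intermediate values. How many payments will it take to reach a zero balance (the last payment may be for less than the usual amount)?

Monthly rate r = 23.4%/12 = 1.95% = 0.0195.
Recurrence: B ← B·(1+r) − €271.72.
Month 1: interest €124.31; balance after payment €6,227.59.
Month 2: interest €121.44; balance after payment €6,077.31.
Closed form: n = −ln(1 − rB₀/P)/ln(1+r) = −ln(0.5425)/ln(1.0195) ≈ 31.667, so the balance reaches zero during payment 32.

32 payments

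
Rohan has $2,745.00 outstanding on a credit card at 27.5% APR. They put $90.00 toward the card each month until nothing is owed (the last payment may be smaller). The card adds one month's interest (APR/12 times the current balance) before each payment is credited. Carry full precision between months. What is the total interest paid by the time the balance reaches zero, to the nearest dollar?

$2,024

Monthly rate r = 27.5%/12 = 2.29167% = 0.0229167.
Payoff takes n = ⌈−ln(1 − rB₀/P)/ln(1+r)⌉ = ⌈52.984⌉ = 53 payments; the last is $88.55.
Total paid = 52·$90.00 + $88.55 = $4,768.55.
Total interest = total paid − principal = $4,768.55 − $2,745.00 = $2,023.55.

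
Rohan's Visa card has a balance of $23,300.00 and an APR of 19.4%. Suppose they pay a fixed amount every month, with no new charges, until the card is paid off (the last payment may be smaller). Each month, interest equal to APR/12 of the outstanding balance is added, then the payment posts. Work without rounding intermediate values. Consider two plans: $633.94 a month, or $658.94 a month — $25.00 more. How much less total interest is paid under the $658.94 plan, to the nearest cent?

Monthly rate r = 19.4%/12 = 1.61667% = 0.0161667.
At $633.94/mo: n = ⌈−ln(1 − rB₀/P)/ln(1+r)⌉ = 57 payments (last $150.61); total interest = total paid − $23,300.00 = $12,351.25.
At $658.94/mo: 53 payments (last $570.59); total interest $11,535.47.
Interest saved = $12,351.25 − $11,535.47 = $815.78.

$815.78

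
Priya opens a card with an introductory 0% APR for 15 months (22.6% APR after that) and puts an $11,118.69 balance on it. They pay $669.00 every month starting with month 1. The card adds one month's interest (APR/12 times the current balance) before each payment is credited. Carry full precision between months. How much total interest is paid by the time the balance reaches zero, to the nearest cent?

Promo months 1–15 at r₀ = 0%/12 = 0; months 16+ at r₁ = 22.6%/12 = 0.0188333.
After month 15 (no interest yet): B = $11,118.69 − 15·$669.00 = $1,083.69.
Then at r₁ with $669.00/mo: n₂ = −ln(1 − r₁·B/P)/ln(1+r₁) ≈ 1.66 → 2 more payments.
Total paid = 16·$669.00 + $443.29 = $11,147.29; interest = $11,147.29 − $11,118.69 = $28.60.

$28.60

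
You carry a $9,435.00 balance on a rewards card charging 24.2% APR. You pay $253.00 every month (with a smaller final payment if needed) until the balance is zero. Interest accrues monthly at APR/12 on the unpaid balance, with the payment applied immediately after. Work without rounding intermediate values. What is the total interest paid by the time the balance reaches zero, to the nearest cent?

Monthly rate r = 24.2%/12 = 2.01667% = 0.0201667.
Payoff takes n = ⌈−ln(1 − rB₀/P)/ln(1+r)⌉ = ⌈69.848⌉ = 70 payments; the last is $214.91.
Total paid = 69·$253.00 + $214.91 = $17,671.91.
Total interest = total paid − principal = $17,671.91 − $9,435.00 = $8,236.91.

$8,236.91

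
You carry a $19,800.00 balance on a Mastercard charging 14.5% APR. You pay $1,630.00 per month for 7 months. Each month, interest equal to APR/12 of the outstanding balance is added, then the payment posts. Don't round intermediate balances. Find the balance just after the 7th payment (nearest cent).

Monthly rate r = 14.5%/12 = 1.20833% = 0.0120833.
Each month: B ← B·(1+r) − $1,630.00.
Month 1: interest $239.25; balance after payment $18,409.25.
Month 2: interest $222.45; balance after payment $17,001.70.
Month 3: interest $205.44; balance after payment $15,577.13.
Month 4: interest $188.22; balance after payment $14,135.36.
Month 5: interest $170.80; balance after payment $12,676.16.
Month 6: interest $153.17; balance after payment $11,199.33.
Month 7: interest $135.33; balance after payment $9,704.65.

$9,704.65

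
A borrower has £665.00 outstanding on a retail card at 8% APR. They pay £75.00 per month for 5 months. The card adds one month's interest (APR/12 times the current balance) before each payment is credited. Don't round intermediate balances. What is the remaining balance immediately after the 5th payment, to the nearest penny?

£307.43

Monthly rate r = 8%/12 = 0.666667% = 0.00666667.
Each month: B ← B·(1+r) − £75.00.
Month 1: interest £4.43; balance after payment £594.43.
Month 2: interest £3.96; balance after payment £523.40.
Month 3: interest £3.49; balance after payment £451.89.
Month 4: interest £3.01; balance after payment £379.90.
Month 5: interest £2.53; balance after payment £307.43.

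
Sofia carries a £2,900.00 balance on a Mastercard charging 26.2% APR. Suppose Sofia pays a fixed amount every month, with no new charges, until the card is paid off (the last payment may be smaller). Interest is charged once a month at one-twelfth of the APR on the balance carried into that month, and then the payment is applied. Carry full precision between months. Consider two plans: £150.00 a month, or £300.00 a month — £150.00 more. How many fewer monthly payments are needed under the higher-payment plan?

15 fewer payments

Monthly rate r = 26.2%/12 = 2.18333% = 0.0218333.
At £150.00/mo: n = ⌈−ln(1 − rB₀/P)/ln(1+r)⌉ = 26 payments (last £58.82); total interest = total paid − £2,900.00 = £908.82.
At £300.00/mo: 11 payments (last £292.81); total interest £392.81.
Payments saved = 26 − 11 = 15.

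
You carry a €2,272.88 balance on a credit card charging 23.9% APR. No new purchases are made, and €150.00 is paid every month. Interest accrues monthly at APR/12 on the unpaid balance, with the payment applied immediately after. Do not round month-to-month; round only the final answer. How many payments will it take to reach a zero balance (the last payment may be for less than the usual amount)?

Monthly rate r = 23.9%/12 = 1.99167% = 0.0199167.
Recurrence: B ← B·(1+r) − €150.00.
Month 1: interest €45.27; balance after payment €2,168.15.
Month 2: interest €43.18; balance after payment €2,061.33.
Closed form: n = −ln(1 − rB₀/P)/ln(1+r) = −ln(0.69821)/ln(1.01992) ≈ 18.216, so the balance reaches zero during payment 19.

19 months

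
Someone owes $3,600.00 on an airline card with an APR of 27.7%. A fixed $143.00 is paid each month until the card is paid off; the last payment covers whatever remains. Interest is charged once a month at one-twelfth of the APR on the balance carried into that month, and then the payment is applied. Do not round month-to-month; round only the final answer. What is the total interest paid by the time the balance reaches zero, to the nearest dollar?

Monthly rate r = 27.7%/12 = 2.30833% = 0.0230833.
Payoff takes n = ⌈−ln(1 − rB₀/P)/ln(1+r)⌉ = ⌈38.130⌉ = 39 payments; the last is $18.81.
Total paid = 38·$143.00 + $18.81 = $5,452.81.
Total interest = total paid − principal = $5,452.81 − $3,600.00 = $1,852.81.

$1,853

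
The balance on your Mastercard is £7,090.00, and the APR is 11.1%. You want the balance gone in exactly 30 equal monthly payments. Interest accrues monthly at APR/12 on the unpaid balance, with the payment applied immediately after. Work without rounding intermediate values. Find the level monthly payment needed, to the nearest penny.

£271.72

Monthly rate r = 11.1%/12 = 0.925% = 0.00925.
Level-payment amortization: P = B₀·r / (1 − (1+r)^(−n)) = 7090.00·0.00925 / (1 − 1.00925^(−30)).
Denominator 1 − (1+r)^(−30) = 0.241357345.
P = 65.5825 / 0.241357345 ≈ 271.72.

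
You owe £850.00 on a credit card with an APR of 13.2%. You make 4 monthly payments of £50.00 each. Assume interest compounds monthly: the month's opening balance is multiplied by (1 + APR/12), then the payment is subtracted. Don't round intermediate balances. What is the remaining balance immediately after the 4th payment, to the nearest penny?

Monthly rate r = 13.2%/12 = 1.1% = 0.011.
Each month: B ← B·(1+r) − £50.00.
Month 1: interest £9.35; balance after payment £809.35.
Month 2: interest £8.90; balance after payment £768.25.
Month 3: interest £8.45; balance after payment £726.70.
Month 4: interest £7.99; balance after payment £684.70.

£684.70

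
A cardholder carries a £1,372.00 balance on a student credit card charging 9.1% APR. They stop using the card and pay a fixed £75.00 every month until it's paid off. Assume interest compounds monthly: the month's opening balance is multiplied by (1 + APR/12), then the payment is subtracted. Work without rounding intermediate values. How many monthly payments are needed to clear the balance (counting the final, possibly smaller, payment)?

Monthly rate r = 9.1%/12 = 0.758333% = 0.00758333.
Recurrence: B ← B·(1+r) − £75.00.
Month 1: interest £10.40; balance after payment £1,307.40.
Month 2: interest £9.91; balance after payment £1,242.32.
Closed form: n = −ln(1 − rB₀/P)/ln(1+r) = −ln(0.86128)/ln(1.00758) ≈ 19.768, so the balance reaches zero during payment 20.

20 months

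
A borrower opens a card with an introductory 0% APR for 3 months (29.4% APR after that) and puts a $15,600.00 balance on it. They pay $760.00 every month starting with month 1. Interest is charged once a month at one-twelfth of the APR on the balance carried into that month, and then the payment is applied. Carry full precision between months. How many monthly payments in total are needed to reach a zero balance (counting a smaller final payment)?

27 months

Promo months 1–3 at r₀ = 0%/12 = 0; months 4+ at r₁ = 29.4%/12 = 0.0245.
After month 3 (no interest yet): B = $15,600.00 − 3·$760.00 = $13,320.00.
Then at r₁ with $760.00/mo: n₂ = −ln(1 − r₁·B/P)/ln(1+r₁) ≈ 23.18 → 24 more payments.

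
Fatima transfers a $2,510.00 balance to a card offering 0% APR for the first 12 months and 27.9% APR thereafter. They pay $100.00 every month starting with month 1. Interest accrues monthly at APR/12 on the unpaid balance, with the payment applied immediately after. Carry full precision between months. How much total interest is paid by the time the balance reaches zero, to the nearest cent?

Promo months 1–12 at r₀ = 0%/12 = 0; months 13+ at r₁ = 27.9%/12 = 0.02325.
After month 12 (no interest yet): B = $2,510.00 − 12·$100.00 = $1,310.00.
Then at r₁ with $100.00/mo: n₂ = −ln(1 − r₁·B/P)/ln(1+r₁) ≈ 15.80 → 16 more payments.
Total paid = 27·$100.00 + $80.56 = $2,780.56; interest = $2,780.56 − $2,510.00 = $270.56.

$270.56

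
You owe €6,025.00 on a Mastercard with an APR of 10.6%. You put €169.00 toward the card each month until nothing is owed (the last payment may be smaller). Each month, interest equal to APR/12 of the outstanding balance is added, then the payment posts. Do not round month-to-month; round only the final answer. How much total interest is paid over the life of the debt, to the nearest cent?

€1,242.94

Monthly rate r = 10.6%/12 = 0.883333% = 0.00883333.
Payoff takes n = ⌈−ln(1 − rB₀/P)/ln(1+r)⌉ = ⌈43.006⌉ = 44 payments; the last is €0.94.
Total paid = 43·€169.00 + €0.94 = €7,267.94.
Total interest = total paid − principal = €7,267.94 − €6,025.00 = €1,242.94.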